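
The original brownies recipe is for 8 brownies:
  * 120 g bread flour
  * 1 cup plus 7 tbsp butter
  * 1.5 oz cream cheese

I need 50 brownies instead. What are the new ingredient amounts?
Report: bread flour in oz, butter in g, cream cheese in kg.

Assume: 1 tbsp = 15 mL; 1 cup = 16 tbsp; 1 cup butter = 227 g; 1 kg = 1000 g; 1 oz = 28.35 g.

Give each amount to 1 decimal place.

bread flour: 26.5 oz; butter: 2039.5 g; cream cheese: 0.3 kg

Scaling factor: 50/8 = 25/4 = 6.25.
bread flour: 120 g × 25/4 ÷ 28.35 g/oz ≈ 26.5 oz
butter: (1 cup + 7 tbsp = 1.4375 cup) × 25/4 × 227 g/cup ≈ 2039.5 g
cream cheese: 1.5 oz × 25/4 × 28.35 g/oz ÷ 1000 g/kg ≈ 0.3 kg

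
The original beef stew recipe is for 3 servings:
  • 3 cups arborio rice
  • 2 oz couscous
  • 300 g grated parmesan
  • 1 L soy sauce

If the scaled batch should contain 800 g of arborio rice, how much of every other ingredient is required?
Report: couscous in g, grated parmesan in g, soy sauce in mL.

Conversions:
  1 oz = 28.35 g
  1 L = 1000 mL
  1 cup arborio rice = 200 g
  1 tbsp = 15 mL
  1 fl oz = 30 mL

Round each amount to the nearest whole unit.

couscous: 76 g; grated parmesan: 400 g; soy sauce: 1333 mL

The original recipe has 600 g of arborio rice, so the scaling factor is 800 ÷ 600 = 4/3.
couscous: 2 oz × 4/3 × 28.35 g/oz ≈ 76 g
grated parmesan: 300 g × 4/3 = 400 g
soy sauce: 1 L × 4/3 × 1000 mL/L ≈ 1333 mL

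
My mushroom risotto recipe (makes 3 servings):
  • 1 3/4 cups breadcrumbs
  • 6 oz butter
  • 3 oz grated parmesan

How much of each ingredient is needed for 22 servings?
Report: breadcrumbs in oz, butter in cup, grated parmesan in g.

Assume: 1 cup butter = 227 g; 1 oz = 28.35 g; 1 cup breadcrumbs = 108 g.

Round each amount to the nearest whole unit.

breadcrumbs: 49 oz; butter: 5 cup; grated parmesan: 624 g

Scaling factor: 22/3.
breadcrumbs: 1.75 cup × 22/3 × 108 g/cup ÷ 28.35 g/oz ≈ 49 oz
butter: 6 oz × 22/3 × 28.35 g/oz ÷ 227 g/cup ≈ 5 cup
grated parmesan: 3 oz × 22/3 × 28.35 g/oz ≈ 624 g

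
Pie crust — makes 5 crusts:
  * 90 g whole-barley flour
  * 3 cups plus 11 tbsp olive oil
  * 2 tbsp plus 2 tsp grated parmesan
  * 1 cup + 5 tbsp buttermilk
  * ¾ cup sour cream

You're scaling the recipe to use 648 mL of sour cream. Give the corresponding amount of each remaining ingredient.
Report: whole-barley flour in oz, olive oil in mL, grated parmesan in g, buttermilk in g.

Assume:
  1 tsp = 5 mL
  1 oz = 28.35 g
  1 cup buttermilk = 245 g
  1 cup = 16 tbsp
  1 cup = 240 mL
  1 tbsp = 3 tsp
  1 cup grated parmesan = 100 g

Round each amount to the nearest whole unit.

whole-barley flour: 11 oz; olive oil: 3186 mL; grated parmesan: 60 g; buttermilk: 1158 g

The original recipe has 180 mL of sour cream, so the scaling factor is 648 ÷ 180 = 18/5 = 3.6.
whole-barley flour: 90 g × 18/5 ÷ 28.35 g/oz ≈ 11 oz
olive oil: (3 cup + 11 tbsp = 3.6875 cup) × 18/5 × 240 mL/cup = 3186 mL
grated parmesan: (2 tbsp + 2 tsp = 8/3 tbsp) × 18/5 ÷ 16 tbsp/cup × 100 g/cup = 60 g
buttermilk: (1 cup + 5 tbsp = 1.3125 cup) × 18/5 × 245 g/cup ≈ 1158 g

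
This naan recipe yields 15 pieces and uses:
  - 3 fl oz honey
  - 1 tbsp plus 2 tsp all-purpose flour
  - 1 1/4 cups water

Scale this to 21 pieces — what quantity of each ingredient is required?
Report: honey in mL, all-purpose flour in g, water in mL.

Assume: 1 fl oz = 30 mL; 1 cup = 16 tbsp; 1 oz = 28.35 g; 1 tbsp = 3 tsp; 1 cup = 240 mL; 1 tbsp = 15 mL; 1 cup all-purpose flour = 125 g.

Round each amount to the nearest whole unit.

honey: 126 mL; all-purpose flour: 18 g; water: 420 mL

Scaling factor: 21/15 = 7/5 = 1.4.
honey: 3 fl oz × 7/5 × 30 mL/fl oz = 126 mL
all-purpose flour: (1 tbsp + 2 tsp = 5/3 tbsp) × 7/5 ÷ 16 tbsp/cup × 125 g/cup ≈ 18 g
water: 1.25 cup × 7/5 × 240 mL/cup = 420 mL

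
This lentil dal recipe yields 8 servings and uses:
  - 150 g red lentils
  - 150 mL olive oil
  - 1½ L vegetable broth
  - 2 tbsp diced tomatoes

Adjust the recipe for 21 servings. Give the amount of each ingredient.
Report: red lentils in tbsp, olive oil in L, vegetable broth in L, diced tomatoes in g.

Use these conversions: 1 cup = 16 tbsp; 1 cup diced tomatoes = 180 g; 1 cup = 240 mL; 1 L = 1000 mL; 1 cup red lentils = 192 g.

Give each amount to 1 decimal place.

Scaling factor: 21/8 = 2.625.
red lentils: 150 g × 21/8 ÷ 192 g/cup × 16 tbsp/cup ≈ 32.8 tbsp
olive oil: 150 mL × 21/8 ÷ 1000 mL/L ≈ 0.4 L
vegetable broth: 1.5 L × 21/8 ≈ 3.9 L
diced tomatoes: 2 tbsp × 21/8 ÷ 16 tbsp/cup × 180 g/cup ≈ 59.1 g

red lentils: 32.8 tbsp; olive oil: 0.4 L; vegetable broth: 3.9 L; diced tomatoes: 59.1 g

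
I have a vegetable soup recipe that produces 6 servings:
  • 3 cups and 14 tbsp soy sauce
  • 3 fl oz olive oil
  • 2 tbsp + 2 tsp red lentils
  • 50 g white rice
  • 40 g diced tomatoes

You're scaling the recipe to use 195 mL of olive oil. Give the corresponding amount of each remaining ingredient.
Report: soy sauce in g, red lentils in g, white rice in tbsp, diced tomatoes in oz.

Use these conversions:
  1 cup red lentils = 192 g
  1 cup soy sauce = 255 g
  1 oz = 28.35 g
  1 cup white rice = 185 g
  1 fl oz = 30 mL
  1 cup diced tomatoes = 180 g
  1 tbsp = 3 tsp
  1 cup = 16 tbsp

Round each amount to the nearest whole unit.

soy sauce: 2141 g; red lentils: 69 g; white rice: 9 tbsp; diced tomatoes: 3 oz

The original recipe has 90 mL of olive oil, so the scaling factor is 195 ÷ 90 = 13/6.
soy sauce: (3 cup + 14 tbsp = 3.875 cup) × 13/6 × 255 g/cup ≈ 2141 g
red lentils: (2 tbsp + 2 tsp = 8/3 tbsp) × 13/6 ÷ 16 tbsp/cup × 192 g/cup ≈ 69 g
white rice: 50 g × 13/6 ÷ 185 g/cup × 16 tbsp/cup ≈ 9 tbsp
diced tomatoes: 40 g × 13/6 ÷ 28.35 g/oz ≈ 3 oz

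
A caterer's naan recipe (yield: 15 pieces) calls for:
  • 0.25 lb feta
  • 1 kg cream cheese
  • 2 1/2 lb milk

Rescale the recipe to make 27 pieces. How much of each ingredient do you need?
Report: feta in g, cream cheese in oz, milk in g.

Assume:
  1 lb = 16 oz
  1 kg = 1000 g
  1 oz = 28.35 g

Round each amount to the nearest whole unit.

Scaling factor: 27/15 = 9/5 = 1.8.
feta: 0.25 lb × 9/5 × 16 oz/lb × 28.35 g/oz ≈ 204 g
cream cheese: 1 kg × 9/5 × 1000 g/kg ÷ 28.35 g/oz ≈ 63 oz
milk: 2.5 lb × 9/5 × 16 oz/lb × 28.35 g/oz ≈ 2041 g

feta: 204 g; cream cheese: 63 oz; milk: 2041 g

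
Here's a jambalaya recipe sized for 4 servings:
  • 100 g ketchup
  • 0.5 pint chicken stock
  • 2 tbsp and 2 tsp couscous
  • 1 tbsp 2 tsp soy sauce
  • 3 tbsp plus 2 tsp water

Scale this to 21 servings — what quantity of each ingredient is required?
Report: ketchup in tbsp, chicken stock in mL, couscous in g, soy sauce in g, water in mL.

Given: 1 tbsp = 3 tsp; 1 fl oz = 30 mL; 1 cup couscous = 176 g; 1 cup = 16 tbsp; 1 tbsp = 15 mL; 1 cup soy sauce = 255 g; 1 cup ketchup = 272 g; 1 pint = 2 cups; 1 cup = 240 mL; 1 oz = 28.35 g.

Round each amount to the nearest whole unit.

Scaling factor: 21/4 = 5.25.
ketchup: 100 g × 21/4 ÷ 272 g/cup × 16 tbsp/cup ≈ 31 tbsp
chicken stock: 0.5 pint × 21/4 × 2 cup/pint × 240 mL/cup = 1260 mL
couscous: (2 tbsp + 2 tsp = 8/3 tbsp) × 21/4 ÷ 16 tbsp/cup × 176 g/cup = 154 g
soy sauce: (1 tbsp + 2 tsp = 5/3 tbsp) × 21/4 ÷ 16 tbsp/cup × 255 g/cup ≈ 139 g
water: (3 tbsp + 2 tsp = 11/3 tbsp) × 21/4 × 15 mL/tbsp ≈ 289 mL

ketchup: 31 tbsp; chicken stock: 1260 mL; couscous: 154 g; soy sauce: 139 g; water: 289 mL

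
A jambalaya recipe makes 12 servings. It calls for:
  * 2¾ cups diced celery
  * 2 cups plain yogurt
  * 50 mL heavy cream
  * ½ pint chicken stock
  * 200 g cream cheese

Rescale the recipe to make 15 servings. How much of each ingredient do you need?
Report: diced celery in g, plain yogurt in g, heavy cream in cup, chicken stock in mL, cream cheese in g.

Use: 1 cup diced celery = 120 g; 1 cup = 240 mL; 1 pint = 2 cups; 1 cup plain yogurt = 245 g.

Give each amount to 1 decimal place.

Scaling factor: 15/12 = 5/4 = 1.25.
diced celery: 2.75 cup × 5/4 × 120 g/cup = 412.5 g
plain yogurt: 2 cup × 5/4 × 245 g/cup = 612.5 g
heavy cream: 50 mL × 5/4 ÷ 240 mL/cup ≈ 0.3 cup
chicken stock: 0.5 pint × 5/4 × 2 cup/pint × 240 mL/cup = 300.0 mL
cream cheese: 200 g × 5/4 = 250.0 g

diced celery: 412.5 g; plain yogurt: 612.5 g; heavy cream: 0.3 cup; chicken stock: 300.0 mL; cream cheese: 250.0 g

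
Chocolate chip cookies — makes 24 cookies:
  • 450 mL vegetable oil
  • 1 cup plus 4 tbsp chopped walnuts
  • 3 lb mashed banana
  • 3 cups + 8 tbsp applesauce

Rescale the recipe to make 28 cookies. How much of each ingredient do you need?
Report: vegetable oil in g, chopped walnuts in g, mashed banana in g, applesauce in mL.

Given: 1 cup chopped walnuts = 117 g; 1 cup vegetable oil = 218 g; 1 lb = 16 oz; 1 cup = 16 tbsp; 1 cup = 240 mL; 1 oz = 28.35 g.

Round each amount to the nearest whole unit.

Scaling factor: 28/24 = 7/6.
vegetable oil: 450 mL × 7/6 ÷ 240 mL/cup × 218 g/cup ≈ 477 g
chopped walnuts: (1 cup + 4 tbsp = 1.25 cup) × 7/6 × 117 g/cup ≈ 171 g
mashed banana: 3 lb × 7/6 × 16 oz/lb × 28.35 g/oz ≈ 1588 g
applesauce: (3 cup + 8 tbsp = 3.5 cup) × 7/6 × 240 mL/cup = 980 mL

vegetable oil: 477 g; chopped walnuts: 171 g; mashed banana: 1588 g; applesauce: 980 mL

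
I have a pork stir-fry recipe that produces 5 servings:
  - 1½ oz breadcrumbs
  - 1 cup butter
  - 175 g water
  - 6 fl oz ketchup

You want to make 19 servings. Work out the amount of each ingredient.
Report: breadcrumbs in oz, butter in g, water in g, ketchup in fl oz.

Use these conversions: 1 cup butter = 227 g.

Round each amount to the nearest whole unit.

breadcrumbs: 6 oz; butter: 863 g; water: 665 g; ketchup: 23 fl oz

Scaling factor: 19/5 = 3.8.
breadcrumbs: 1.5 oz × 19/5 ≈ 6 oz
butter: 1 cup × 19/5 × 227 g/cup ≈ 863 g
water: 175 g × 19/5 = 665 g
ketchup: 6 fl oz × 19/5 ≈ 23 fl oz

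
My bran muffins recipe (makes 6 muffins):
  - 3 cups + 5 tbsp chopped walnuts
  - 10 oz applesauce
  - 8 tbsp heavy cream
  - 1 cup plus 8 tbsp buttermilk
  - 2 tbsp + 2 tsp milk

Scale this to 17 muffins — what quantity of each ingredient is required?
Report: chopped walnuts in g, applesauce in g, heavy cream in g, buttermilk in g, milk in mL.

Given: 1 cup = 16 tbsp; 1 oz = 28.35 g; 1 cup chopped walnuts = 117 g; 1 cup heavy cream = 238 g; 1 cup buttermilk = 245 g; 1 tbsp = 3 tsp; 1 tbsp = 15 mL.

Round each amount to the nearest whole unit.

Scaling factor: 17/6.
chopped walnuts: (3 cup + 5 tbsp = 3.3125 cup) × 17/6 × 117 g/cup ≈ 1098 g
applesauce: 10 oz × 17/6 × 28.35 g/oz ≈ 803 g
heavy cream: 8 tbsp × 17/6 ÷ 16 tbsp/cup × 238 g/cup ≈ 337 g
buttermilk: (1 cup + 8 tbsp = 1.5 cup) × 17/6 × 245 g/cup ≈ 1041 g
milk: (2 tbsp + 2 tsp = 8/3 tbsp) × 17/6 × 15 mL/tbsp ≈ 113 mL

chopped walnuts: 1098 g; applesauce: 803 g; heavy cream: 337 g; buttermilk: 1041 g; milk: 113 mL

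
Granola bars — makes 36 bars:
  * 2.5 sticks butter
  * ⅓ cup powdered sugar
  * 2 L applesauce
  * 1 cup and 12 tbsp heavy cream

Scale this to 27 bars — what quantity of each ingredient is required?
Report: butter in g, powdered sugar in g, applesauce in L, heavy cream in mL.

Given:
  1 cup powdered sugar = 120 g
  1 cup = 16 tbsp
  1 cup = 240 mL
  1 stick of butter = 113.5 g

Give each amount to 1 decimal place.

Scaling factor: 27/36 = 3/4 = 0.75.
butter: 2.5 stick × 3/4 × 113.5 g/stick ≈ 212.8 g
powdered sugar: 1/3 cup × 3/4 × 120 g/cup = 30.0 g
applesauce: 2 L × 3/4 = 1.5 L
heavy cream: (1 cup + 12 tbsp = 1.75 cup) × 3/4 × 240 mL/cup = 315.0 mL

butter: 212.8 g; powdered sugar: 30.0 g; applesauce: 1.5 L; heavy cream: 315.0 mL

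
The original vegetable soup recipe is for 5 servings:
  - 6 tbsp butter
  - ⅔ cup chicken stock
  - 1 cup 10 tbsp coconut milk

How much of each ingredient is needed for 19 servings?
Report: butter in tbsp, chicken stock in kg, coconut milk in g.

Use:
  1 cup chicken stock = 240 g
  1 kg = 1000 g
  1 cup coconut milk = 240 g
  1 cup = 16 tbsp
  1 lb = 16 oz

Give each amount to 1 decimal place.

Scaling factor: 19/5 = 3.8.
butter: 6 tbsp × 19/5 = 22.8 tbsp
chicken stock: 2/3 cup × 19/5 × 240 g/cup ÷ 1000 g/kg ≈ 0.6 kg
coconut milk: (1 cup + 10 tbsp = 1.625 cup) × 19/5 × 240 g/cup = 1482.0 g

butter: 22.8 tbsp; chicken stock: 0.6 kg; coconut milk: 1482.0 g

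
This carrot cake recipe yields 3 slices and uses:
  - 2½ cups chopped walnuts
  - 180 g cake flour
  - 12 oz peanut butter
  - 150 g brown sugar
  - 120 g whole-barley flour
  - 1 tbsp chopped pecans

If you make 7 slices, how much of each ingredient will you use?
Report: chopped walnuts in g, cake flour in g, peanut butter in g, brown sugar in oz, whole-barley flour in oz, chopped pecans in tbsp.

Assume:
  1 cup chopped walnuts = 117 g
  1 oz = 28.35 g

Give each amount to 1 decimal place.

chopped walnuts: 682.5 g; cake flour: 420.0 g; peanut butter: 793.8 g; brown sugar: 12.3 oz; whole-barley flour: 9.9 oz; chopped pecans: 2.3 tbsp

Scaling factor: 7/3.
chopped walnuts: 2.5 cup × 7/3 × 117 g/cup = 682.5 g
cake flour: 180 g × 7/3 = 420.0 g
peanut butter: 12 oz × 7/3 × 28.35 g/oz = 793.8 g
brown sugar: 150 g × 7/3 ÷ 28.35 g/oz ≈ 12.3 oz
whole-barley flour: 120 g × 7/3 ÷ 28.35 g/oz ≈ 9.9 oz
chopped pecans: 1 tbsp × 7/3 ≈ 2.3 tbsp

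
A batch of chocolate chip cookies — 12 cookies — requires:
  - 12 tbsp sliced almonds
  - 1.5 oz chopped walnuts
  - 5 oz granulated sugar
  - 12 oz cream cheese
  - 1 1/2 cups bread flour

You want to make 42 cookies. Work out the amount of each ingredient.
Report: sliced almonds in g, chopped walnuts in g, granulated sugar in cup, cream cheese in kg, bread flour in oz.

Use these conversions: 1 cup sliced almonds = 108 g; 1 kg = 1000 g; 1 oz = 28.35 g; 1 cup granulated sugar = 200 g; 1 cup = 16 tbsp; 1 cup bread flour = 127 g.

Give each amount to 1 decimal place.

Scaling factor: 42/12 = 7/2 = 3.5.
sliced almonds: 12 tbsp × 7/2 ÷ 16 tbsp/cup × 108 g/cup = 283.5 g
chopped walnuts: 1.5 oz × 7/2 × 28.35 g/oz ≈ 148.8 g
granulated sugar: 5 oz × 7/2 × 28.35 g/oz ÷ 200 g/cup ≈ 2.5 cup
cream cheese: 12 oz × 7/2 × 28.35 g/oz ÷ 1000 g/kg ≈ 1.2 kg
bread flour: 1.5 cup × 7/2 × 127 g/cup ÷ 28.35 g/oz ≈ 23.5 oz

sliced almonds: 283.5 g; chopped walnuts: 148.8 g; granulated sugar: 2.5 cup; cream cheese: 1.2 kg; bread flour: 23.5 oz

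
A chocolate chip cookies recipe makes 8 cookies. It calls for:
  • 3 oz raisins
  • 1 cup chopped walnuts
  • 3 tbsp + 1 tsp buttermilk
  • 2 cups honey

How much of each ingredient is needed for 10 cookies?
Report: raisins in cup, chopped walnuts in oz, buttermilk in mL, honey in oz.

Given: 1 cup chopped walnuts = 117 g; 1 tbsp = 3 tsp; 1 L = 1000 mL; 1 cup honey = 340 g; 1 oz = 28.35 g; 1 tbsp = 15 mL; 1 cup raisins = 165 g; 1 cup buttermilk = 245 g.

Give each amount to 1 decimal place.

raisins: 0.6 cup; chopped walnuts: 5.2 oz; buttermilk: 62.5 mL; honey: 30.0 oz

Scaling factor: 10/8 = 5/4 = 1.25.
raisins: 3 oz × 5/4 × 28.35 g/oz ÷ 165 g/cup ≈ 0.6 cup
chopped walnuts: 1 cup × 5/4 × 117 g/cup ÷ 28.35 g/oz ≈ 5.2 oz
buttermilk: (3 tbsp + 1 tsp = 10/3 tbsp) × 5/4 × 15 mL/tbsp = 62.5 mL
honey: 2 cup × 5/4 × 340 g/cup ÷ 28.35 g/oz ≈ 30.0 oz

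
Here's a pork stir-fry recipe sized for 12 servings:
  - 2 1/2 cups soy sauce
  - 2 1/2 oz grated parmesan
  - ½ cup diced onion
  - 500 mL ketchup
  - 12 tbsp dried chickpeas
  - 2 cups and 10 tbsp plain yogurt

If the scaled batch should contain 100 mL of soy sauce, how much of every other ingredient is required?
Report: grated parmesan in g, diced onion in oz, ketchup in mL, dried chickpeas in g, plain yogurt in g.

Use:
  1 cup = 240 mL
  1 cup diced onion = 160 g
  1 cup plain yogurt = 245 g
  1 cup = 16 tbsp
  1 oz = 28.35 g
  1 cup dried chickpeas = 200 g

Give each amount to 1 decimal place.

grated parmesan: 11.8 g; diced onion: 0.5 oz; ketchup: 83.3 mL; dried chickpeas: 25.0 g; plain yogurt: 107.2 g

The original recipe has 600 mL of soy sauce, so the scaling factor is 100 ÷ 600 = 1/6.
grated parmesan: 2.5 oz × 1/6 × 28.35 g/oz ≈ 11.8 g
diced onion: 0.5 cup × 1/6 × 160 g/cup ÷ 28.35 g/oz ≈ 0.5 oz
ketchup: 500 mL × 1/6 ≈ 83.3 mL
dried chickpeas: 12 tbsp × 1/6 ÷ 16 tbsp/cup × 200 g/cup = 25.0 g
plain yogurt: (2 cup + 10 tbsp = 2.625 cup) × 1/6 × 245 g/cup ≈ 107.2 g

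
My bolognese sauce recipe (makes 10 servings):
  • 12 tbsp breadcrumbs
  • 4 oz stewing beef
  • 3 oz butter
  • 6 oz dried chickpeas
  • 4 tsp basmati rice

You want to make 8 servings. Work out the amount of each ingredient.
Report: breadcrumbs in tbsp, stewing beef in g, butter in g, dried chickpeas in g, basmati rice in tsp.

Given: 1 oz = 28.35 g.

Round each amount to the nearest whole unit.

Scaling factor: 8/10 = 4/5 = 0.8.
breadcrumbs: 12 tbsp × 4/5 ≈ 10 tbsp
stewing beef: 4 oz × 4/5 × 28.35 g/oz ≈ 91 g
butter: 3 oz × 4/5 × 28.35 g/oz ≈ 68 g
dried chickpeas: 6 oz × 4/5 × 28.35 g/oz ≈ 136 g
basmati rice: 4 tsp × 4/5 ≈ 3 tsp

breadcrumbs: 10 tbsp; stewing beef: 91 g; butter: 68 g; dried chickpeas: 136 g; basmati rice: 3 tsp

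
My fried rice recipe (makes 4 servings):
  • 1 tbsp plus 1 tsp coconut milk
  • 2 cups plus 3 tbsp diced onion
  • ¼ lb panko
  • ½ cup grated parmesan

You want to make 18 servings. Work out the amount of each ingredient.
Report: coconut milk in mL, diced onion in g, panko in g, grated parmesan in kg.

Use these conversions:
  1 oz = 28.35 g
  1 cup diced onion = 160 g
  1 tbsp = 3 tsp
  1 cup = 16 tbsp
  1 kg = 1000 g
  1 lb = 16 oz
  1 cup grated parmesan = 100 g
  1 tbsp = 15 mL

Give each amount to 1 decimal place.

coconut milk: 90.0 mL; diced onion: 1575.0 g; panko: 510.3 g; grated parmesan: 0.2 kg

Scaling factor: 18/4 = 9/2 = 4.5.
coconut milk: (1 tbsp + 1 tsp = 4/3 tbsp) × 9/2 × 15 mL/tbsp = 90.0 mL
diced onion: (2 cup + 3 tbsp = 2.1875 cup) × 9/2 × 160 g/cup = 1575.0 g
panko: 0.25 lb × 9/2 × 16 oz/lb × 28.35 g/oz = 510.3 g
grated parmesan: 0.5 cup × 9/2 × 100 g/cup ÷ 1000 g/kg ≈ 0.2 kg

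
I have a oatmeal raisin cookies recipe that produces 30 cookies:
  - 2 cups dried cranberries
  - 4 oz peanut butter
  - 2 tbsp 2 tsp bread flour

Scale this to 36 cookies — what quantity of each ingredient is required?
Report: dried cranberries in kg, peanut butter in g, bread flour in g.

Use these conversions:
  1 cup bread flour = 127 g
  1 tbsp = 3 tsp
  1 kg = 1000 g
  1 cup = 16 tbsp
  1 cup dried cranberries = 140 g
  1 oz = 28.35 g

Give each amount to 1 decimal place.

Scaling factor: 36/30 = 6/5 = 1.2.
dried cranberries: 2 cup × 6/5 × 140 g/cup ÷ 1000 g/kg ≈ 0.3 kg
peanut butter: 4 oz × 6/5 × 28.35 g/oz ≈ 136.1 g
bread flour: (2 tbsp + 2 tsp = 8/3 tbsp) × 6/5 ÷ 16 tbsp/cup × 127 g/cup = 25.4 g

dried cranberries: 0.3 kg; peanut butter: 136.1 g; bread flour: 25.4 g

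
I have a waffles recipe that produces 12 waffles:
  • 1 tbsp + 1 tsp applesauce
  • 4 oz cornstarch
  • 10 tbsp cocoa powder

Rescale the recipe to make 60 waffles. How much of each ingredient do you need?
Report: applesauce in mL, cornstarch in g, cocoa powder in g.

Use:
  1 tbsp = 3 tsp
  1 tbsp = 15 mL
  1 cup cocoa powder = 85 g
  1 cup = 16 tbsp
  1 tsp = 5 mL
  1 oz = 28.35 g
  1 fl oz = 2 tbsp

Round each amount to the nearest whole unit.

applesauce: 100 mL; cornstarch: 567 g; cocoa powder: 266 g

Scaling factor: 60/12 = 5.
applesauce: (1 tbsp + 1 tsp = 4/3 tbsp) × 5 × 15 mL/tbsp = 100 mL
cornstarch: 4 oz × 5 × 28.35 g/oz = 567 g
cocoa powder: 10 tbsp × 5 ÷ 16 tbsp/cup × 85 g/cup ≈ 266 g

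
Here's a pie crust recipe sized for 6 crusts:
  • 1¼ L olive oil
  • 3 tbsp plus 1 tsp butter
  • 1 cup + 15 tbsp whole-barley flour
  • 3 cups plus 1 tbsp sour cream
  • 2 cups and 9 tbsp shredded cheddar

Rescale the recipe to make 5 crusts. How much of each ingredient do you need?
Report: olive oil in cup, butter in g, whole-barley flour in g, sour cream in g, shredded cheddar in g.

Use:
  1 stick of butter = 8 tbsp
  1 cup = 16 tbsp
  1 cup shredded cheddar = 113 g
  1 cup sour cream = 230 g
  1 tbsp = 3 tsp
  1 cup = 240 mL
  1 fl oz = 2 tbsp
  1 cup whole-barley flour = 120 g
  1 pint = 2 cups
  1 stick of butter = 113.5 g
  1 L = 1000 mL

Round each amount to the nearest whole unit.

olive oil: 4 cup; butter: 39 g; whole-barley flour: 194 g; sour cream: 587 g; shredded cheddar: 241 g

Scaling factor: 5/6.
olive oil: 1.25 L × 5/6 × 1000 mL/L ÷ 240 mL/cup ≈ 4 cup
butter: (3 tbsp + 1 tsp = 10/3 tbsp) × 5/6 ÷ 8 tbsp/stick × 113.5 g/stick ≈ 39 g
whole-barley flour: (1 cup + 15 tbsp = 1.9375 cup) × 5/6 × 120 g/cup ≈ 194 g
sour cream: (3 cup + 1 tbsp = 3.0625 cup) × 5/6 × 230 g/cup ≈ 587 g
shredded cheddar: (2 cup + 9 tbsp = 2.5625 cup) × 5/6 × 113 g/cup ≈ 241 g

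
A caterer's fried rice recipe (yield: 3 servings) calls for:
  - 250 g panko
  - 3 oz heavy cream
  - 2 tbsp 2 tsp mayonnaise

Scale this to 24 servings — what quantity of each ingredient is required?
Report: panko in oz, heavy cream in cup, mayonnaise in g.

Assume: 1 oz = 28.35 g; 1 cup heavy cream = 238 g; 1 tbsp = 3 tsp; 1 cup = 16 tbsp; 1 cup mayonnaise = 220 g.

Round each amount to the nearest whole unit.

Scaling factor: 24/3 = 8.
panko: 250 g × 8 ÷ 28.35 g/oz ≈ 71 oz
heavy cream: 3 oz × 8 × 28.35 g/oz ÷ 238 g/cup ≈ 3 cup
mayonnaise: (2 tbsp + 2 tsp = 8/3 tbsp) × 8 ÷ 16 tbsp/cup × 220 g/cup ≈ 293 g

panko: 71 oz; heavy cream: 3 cup; mayonnaise: 293 g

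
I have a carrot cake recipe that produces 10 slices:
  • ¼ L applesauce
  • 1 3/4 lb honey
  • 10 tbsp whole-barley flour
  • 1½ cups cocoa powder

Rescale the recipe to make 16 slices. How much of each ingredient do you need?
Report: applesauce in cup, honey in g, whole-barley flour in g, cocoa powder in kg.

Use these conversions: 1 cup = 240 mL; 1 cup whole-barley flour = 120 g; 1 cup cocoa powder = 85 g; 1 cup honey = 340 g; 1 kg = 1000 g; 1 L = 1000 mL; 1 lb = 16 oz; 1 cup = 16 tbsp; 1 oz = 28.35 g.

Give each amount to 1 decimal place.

Scaling factor: 16/10 = 8/5 = 1.6.
applesauce: 0.25 L × 8/5 × 1000 mL/L ÷ 240 mL/cup ≈ 1.7 cup
honey: 1.75 lb × 8/5 × 16 oz/lb × 28.35 g/oz ≈ 1270.1 g
whole-barley flour: 10 tbsp × 8/5 ÷ 16 tbsp/cup × 120 g/cup = 120.0 g
cocoa powder: 1.5 cup × 8/5 × 85 g/cup ÷ 1000 g/kg ≈ 0.2 kg

applesauce: 1.7 cup; honey: 1270.1 g; whole-barley flour: 120.0 g; cocoa powder: 0.2 kg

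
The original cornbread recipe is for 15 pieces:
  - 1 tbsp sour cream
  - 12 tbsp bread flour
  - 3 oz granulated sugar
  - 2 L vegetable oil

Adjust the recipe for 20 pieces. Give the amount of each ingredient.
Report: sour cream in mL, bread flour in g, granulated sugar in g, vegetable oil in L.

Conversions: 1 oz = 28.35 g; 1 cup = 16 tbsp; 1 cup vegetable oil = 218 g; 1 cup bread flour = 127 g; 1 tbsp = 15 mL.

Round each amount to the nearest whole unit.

Scaling factor: 20/15 = 4/3.
sour cream: 1 tbsp × 4/3 × 15 mL/tbsp = 20 mL
bread flour: 12 tbsp × 4/3 ÷ 16 tbsp/cup × 127 g/cup = 127 g
granulated sugar: 3 oz × 4/3 × 28.35 g/oz ≈ 113 g
vegetable oil: 2 L × 4/3 ≈ 3 L

sour cream: 20 mL; bread flour: 127 g; granulated sugar: 113 g; vegetable oil: 3 L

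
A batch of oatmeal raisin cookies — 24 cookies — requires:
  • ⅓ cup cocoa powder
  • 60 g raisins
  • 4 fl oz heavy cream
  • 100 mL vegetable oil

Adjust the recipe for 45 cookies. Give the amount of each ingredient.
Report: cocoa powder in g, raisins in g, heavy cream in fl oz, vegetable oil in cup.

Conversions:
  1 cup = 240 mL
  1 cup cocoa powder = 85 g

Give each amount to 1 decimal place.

Scaling factor: 45/24 = 15/8 = 1.875.
cocoa powder: 1/3 cup × 15/8 × 85 g/cup ≈ 53.1 g
raisins: 60 g × 15/8 = 112.5 g
heavy cream: 4 fl oz × 15/8 = 7.5 fl oz
vegetable oil: 100 mL × 15/8 ÷ 240 mL/cup ≈ 0.8 cup

cocoa powder: 53.1 g; raisins: 112.5 g; heavy cream: 7.5 fl oz; vegetable oil: 0.8 cup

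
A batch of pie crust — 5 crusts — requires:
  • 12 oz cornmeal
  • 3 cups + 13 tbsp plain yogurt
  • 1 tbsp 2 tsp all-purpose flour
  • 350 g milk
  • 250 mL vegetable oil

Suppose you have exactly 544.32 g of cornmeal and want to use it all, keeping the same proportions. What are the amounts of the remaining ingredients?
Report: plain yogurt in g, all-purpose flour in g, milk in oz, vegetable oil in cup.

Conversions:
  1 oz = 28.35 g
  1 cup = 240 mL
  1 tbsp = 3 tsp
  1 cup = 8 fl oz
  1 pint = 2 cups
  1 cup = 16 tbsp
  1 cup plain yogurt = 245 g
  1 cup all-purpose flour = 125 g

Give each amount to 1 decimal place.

The original recipe has 340.2 g of cornmeal, so the scaling factor is 544.32 ÷ 340.2 = 8/5 = 1.6.
plain yogurt: (3 cup + 13 tbsp = 3.8125 cup) × 8/5 × 245 g/cup = 1494.5 g
all-purpose flour: (1 tbsp + 2 tsp = 5/3 tbsp) × 8/5 ÷ 16 tbsp/cup × 125 g/cup ≈ 20.8 g
milk: 350 g × 8/5 ÷ 28.35 g/oz ≈ 19.8 oz
vegetable oil: 250 mL × 8/5 ÷ 240 mL/cup ≈ 1.7 cup

plain yogurt: 1494.5 g; all-purpose flour: 20.8 g; milk: 19.8 oz; vegetable oil: 1.7 cup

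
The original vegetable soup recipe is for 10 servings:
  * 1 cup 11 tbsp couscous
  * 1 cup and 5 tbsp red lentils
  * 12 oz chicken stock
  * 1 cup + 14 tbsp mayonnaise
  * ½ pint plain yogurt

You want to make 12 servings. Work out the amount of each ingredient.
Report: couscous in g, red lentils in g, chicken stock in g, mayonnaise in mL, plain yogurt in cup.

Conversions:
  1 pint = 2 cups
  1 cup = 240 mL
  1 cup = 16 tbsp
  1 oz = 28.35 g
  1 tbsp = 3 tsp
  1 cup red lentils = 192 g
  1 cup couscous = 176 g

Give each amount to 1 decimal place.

couscous: 356.4 g; red lentils: 302.4 g; chicken stock: 408.2 g; mayonnaise: 540.0 mL; plain yogurt: 1.2 cup

Scaling factor: 12/10 = 6/5 = 1.2.
couscous: (1 cup + 11 tbsp = 1.6875 cup) × 6/5 × 176 g/cup = 356.4 g
red lentils: (1 cup + 5 tbsp = 1.3125 cup) × 6/5 × 192 g/cup = 302.4 g
chicken stock: 12 oz × 6/5 × 28.35 g/oz ≈ 408.2 g
mayonnaise: (1 cup + 14 tbsp = 1.875 cup) × 6/5 × 240 mL/cup = 540.0 mL
plain yogurt: 0.5 pint × 6/5 × 2 cup/pint = 1.2 cup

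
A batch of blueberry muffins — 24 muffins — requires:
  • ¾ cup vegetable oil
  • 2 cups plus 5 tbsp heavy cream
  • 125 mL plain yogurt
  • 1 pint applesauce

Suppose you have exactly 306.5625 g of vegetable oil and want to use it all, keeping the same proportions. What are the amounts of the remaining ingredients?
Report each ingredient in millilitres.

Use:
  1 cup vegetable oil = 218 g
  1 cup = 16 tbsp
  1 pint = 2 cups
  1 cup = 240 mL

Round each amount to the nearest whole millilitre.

The original recipe has 163.5 g of vegetable oil, so the scaling factor is 306.5625 ÷ 163.5 = 15/8 = 1.875.
heavy cream: (2 cup + 5 tbsp = 2.3125 cup) × 15/8 × 240 mL/cup ≈ 1041 mL
plain yogurt: 125 mL × 15/8 ≈ 234 mL
applesauce: 1 pint × 15/8 × 2 cup/pint × 240 mL/cup = 900 mL

heavy cream: 1041 mL; plain yogurt: 234 mL; applesauce: 900 mL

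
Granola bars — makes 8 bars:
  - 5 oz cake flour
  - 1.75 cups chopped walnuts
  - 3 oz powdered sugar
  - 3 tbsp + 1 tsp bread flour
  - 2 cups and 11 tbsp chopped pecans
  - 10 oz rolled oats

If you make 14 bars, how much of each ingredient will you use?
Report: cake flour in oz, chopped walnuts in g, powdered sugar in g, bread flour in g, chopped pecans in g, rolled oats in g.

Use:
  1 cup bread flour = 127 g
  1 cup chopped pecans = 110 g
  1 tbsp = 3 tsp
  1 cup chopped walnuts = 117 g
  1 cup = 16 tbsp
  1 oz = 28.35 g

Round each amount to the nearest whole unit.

cake flour: 9 oz; chopped walnuts: 358 g; powdered sugar: 149 g; bread flour: 46 g; chopped pecans: 517 g; rolled oats: 496 g

Scaling factor: 14/8 = 7/4 = 1.75.
cake flour: 5 oz × 7/4 ≈ 9 oz
chopped walnuts: 1.75 cup × 7/4 × 117 g/cup ≈ 358 g
powdered sugar: 3 oz × 7/4 × 28.35 g/oz ≈ 149 g
bread flour: (3 tbsp + 1 tsp = 10/3 tbsp) × 7/4 ÷ 16 tbsp/cup × 127 g/cup ≈ 46 g
chopped pecans: (2 cup + 11 tbsp = 2.6875 cup) × 7/4 × 110 g/cup ≈ 517 g
rolled oats: 10 oz × 7/4 × 28.35 g/oz ≈ 496 g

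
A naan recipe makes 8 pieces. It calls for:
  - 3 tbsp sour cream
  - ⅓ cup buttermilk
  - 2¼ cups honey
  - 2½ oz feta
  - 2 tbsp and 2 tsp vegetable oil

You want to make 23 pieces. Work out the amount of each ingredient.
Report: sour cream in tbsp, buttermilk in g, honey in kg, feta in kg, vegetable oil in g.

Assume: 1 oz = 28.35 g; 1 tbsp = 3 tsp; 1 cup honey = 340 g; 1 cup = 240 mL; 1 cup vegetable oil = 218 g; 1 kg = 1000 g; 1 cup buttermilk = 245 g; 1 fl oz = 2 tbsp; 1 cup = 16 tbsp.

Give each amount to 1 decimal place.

Scaling factor: 23/8 = 2.875.
sour cream: 3 tbsp × 23/8 ≈ 8.6 tbsp
buttermilk: 1/3 cup × 23/8 × 245 g/cup ≈ 234.8 g
honey: 2.25 cup × 23/8 × 340 g/cup ÷ 1000 g/kg ≈ 2.2 kg
feta: 2.5 oz × 23/8 × 28.35 g/oz ÷ 1000 g/kg ≈ 0.2 kg
vegetable oil: (2 tbsp + 2 tsp = 8/3 tbsp) × 23/8 ÷ 16 tbsp/cup × 218 g/cup ≈ 104.5 g

sour cream: 8.6 tbsp; buttermilk: 234.8 g; honey: 2.2 kg; feta: 0.2 kg; vegetable oil: 104.5 g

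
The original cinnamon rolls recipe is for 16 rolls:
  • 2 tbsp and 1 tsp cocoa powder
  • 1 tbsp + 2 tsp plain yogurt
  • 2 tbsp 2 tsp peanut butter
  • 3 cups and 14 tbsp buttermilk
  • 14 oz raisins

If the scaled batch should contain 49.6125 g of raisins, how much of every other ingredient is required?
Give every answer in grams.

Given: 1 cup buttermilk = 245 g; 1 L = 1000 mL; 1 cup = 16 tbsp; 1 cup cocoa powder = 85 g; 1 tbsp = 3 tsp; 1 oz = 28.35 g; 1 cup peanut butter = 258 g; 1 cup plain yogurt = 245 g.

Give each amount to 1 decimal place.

cocoa powder: 1.5 g; plain yogurt: 3.2 g; peanut butter: 5.4 g; buttermilk: 118.7 g

The original recipe has 396.9 g of raisins, so the scaling factor is 49.6125 ÷ 396.9 = 1/8 = 0.125.
cocoa powder: (2 tbsp + 1 tsp = 7/3 tbsp) × 1/8 ÷ 16 tbsp/cup × 85 g/cup ≈ 1.5 g
plain yogurt: (1 tbsp + 2 tsp = 5/3 tbsp) × 1/8 ÷ 16 tbsp/cup × 245 g/cup ≈ 3.2 g
peanut butter: (2 tbsp + 2 tsp = 8/3 tbsp) × 1/8 ÷ 16 tbsp/cup × 258 g/cup ≈ 5.4 g
buttermilk: (3 cup + 14 tbsp = 3.875 cup) × 1/8 × 245 g/cup ≈ 118.7 g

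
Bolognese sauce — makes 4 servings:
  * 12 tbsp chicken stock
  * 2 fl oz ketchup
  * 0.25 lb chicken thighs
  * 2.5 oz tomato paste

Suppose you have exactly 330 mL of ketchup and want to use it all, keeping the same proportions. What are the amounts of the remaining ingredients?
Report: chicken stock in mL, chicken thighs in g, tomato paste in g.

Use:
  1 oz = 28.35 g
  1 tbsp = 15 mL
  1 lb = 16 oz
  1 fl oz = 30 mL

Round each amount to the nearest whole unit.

The original recipe has 60 mL of ketchup, so the scaling factor is 330 ÷ 60 = 11/2 = 5.5.
chicken stock: 12 tbsp × 11/2 × 15 mL/tbsp = 990 mL
chicken thighs: 0.25 lb × 11/2 × 16 oz/lb × 28.35 g/oz ≈ 624 g
tomato paste: 2.5 oz × 11/2 × 28.35 g/oz ≈ 390 g

chicken stock: 990 mL; chicken thighs: 624 g; tomato paste: 390 g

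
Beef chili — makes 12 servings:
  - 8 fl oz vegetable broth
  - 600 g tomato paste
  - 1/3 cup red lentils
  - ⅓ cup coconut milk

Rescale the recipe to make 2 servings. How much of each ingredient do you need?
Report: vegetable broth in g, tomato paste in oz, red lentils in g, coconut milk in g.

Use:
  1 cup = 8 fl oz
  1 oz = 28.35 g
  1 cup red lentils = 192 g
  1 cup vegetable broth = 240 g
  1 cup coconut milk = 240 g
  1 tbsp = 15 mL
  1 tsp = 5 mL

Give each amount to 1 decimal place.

vegetable broth: 40.0 g; tomato paste: 3.5 oz; red lentils: 10.7 g; coconut milk: 13.3 g

Scaling factor: 2/12 = 1/6.
vegetable broth: 8 fl oz × 1/6 ÷ 8 fl oz/cup × 240 g/cup = 40.0 g
tomato paste: 600 g × 1/6 ÷ 28.35 g/oz ≈ 3.5 oz
red lentils: 1/3 cup × 1/6 × 192 g/cup ≈ 10.7 g
coconut milk: 1/3 cup × 1/6 × 240 g/cup ≈ 13.3 g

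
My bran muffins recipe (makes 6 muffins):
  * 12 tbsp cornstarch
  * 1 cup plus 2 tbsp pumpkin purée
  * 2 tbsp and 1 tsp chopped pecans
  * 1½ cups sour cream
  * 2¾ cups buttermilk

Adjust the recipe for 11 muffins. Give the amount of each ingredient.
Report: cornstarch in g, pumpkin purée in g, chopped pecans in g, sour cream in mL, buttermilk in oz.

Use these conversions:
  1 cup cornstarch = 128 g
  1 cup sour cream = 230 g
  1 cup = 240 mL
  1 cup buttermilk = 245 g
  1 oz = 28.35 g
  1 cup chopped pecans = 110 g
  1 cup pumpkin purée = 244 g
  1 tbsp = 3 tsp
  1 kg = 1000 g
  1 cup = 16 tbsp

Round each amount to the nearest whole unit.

Scaling factor: 11/6.
cornstarch: 12 tbsp × 11/6 ÷ 16 tbsp/cup × 128 g/cup = 176 g
pumpkin purée: (1 cup + 2 tbsp = 1.125 cup) × 11/6 × 244 g/cup ≈ 503 g
chopped pecans: (2 tbsp + 1 tsp = 7/3 tbsp) × 11/6 ÷ 16 tbsp/cup × 110 g/cup ≈ 29 g
sour cream: 1.5 cup × 11/6 × 240 mL/cup = 660 mL
buttermilk: 2.75 cup × 11/6 × 245 g/cup ÷ 28.35 g/oz ≈ 44 oz

cornstarch: 176 g; pumpkin purée: 503 g; chopped pecans: 29 g; sour cream: 660 mL; buttermilk: 44 oz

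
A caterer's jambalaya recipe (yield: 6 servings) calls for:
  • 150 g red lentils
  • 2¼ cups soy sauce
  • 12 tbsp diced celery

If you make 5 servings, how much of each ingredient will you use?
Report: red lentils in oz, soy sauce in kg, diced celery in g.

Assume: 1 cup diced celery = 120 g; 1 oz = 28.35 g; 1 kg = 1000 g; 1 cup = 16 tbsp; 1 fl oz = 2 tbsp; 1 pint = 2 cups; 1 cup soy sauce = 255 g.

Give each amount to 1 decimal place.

Scaling factor: 5/6.
red lentils: 150 g × 5/6 ÷ 28.35 g/oz ≈ 4.4 oz
soy sauce: 2.25 cup × 5/6 × 255 g/cup ÷ 1000 g/kg ≈ 0.5 kg
diced celery: 12 tbsp × 5/6 ÷ 16 tbsp/cup × 120 g/cup = 75.0 g

red lentils: 4.4 oz; soy sauce: 0.5 kg; diced celery: 75.0 g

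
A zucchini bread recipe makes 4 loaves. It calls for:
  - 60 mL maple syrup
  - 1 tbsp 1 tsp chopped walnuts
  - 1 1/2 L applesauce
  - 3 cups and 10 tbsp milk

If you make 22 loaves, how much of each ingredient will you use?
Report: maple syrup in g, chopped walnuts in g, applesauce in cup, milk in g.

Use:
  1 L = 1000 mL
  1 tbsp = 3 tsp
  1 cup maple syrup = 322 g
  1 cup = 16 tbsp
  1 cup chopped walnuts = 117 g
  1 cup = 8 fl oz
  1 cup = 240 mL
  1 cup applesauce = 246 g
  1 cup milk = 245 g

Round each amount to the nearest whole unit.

Scaling factor: 22/4 = 11/2 = 5.5.
maple syrup: 60 mL × 11/2 ÷ 240 mL/cup × 322 g/cup ≈ 443 g
chopped walnuts: (1 tbsp + 1 tsp = 4/3 tbsp) × 11/2 ÷ 16 tbsp/cup × 117 g/cup ≈ 54 g
applesauce: 1.5 L × 11/2 × 1000 mL/L ÷ 240 mL/cup ≈ 34 cup
milk: (3 cup + 10 tbsp = 3.625 cup) × 11/2 × 245 g/cup ≈ 4885 g

maple syrup: 443 g; chopped walnuts: 54 g; applesauce: 34 cup; milk: 4885 g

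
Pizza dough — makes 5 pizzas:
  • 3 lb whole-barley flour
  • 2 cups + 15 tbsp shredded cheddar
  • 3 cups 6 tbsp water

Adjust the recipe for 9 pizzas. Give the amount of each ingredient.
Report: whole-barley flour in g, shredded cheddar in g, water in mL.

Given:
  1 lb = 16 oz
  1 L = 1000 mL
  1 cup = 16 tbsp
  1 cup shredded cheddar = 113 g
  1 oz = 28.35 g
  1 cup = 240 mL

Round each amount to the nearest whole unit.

Scaling factor: 9/5 = 1.8.
whole-barley flour: 3 lb × 9/5 × 16 oz/lb × 28.35 g/oz ≈ 2449 g
shredded cheddar: (2 cup + 15 tbsp = 2.9375 cup) × 9/5 × 113 g/cup ≈ 597 g
water: (3 cup + 6 tbsp = 3.375 cup) × 9/5 × 240 mL/cup = 1458 mL

whole-barley flour: 2449 g; shredded cheddar: 597 g; water: 1458 mL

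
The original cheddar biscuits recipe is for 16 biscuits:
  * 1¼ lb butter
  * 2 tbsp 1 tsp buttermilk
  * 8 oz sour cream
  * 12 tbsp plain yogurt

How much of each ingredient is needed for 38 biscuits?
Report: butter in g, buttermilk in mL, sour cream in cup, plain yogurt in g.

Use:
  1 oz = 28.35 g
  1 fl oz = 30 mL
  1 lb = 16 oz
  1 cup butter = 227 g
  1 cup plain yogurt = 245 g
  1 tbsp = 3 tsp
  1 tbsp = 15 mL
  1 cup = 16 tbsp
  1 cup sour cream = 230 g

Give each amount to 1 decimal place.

butter: 1346.6 g; buttermilk: 83.1 mL; sour cream: 2.3 cup; plain yogurt: 436.4 g

Scaling factor: 38/16 = 19/8 = 2.375.
butter: 1.25 lb × 19/8 × 16 oz/lb × 28.35 g/oz ≈ 1346.6 g
buttermilk: (2 tbsp + 1 tsp = 7/3 tbsp) × 19/8 × 15 mL/tbsp ≈ 83.1 mL
sour cream: 8 oz × 19/8 × 28.35 g/oz ÷ 230 g/cup ≈ 2.3 cup
plain yogurt: 12 tbsp × 19/8 ÷ 16 tbsp/cup × 245 g/cup ≈ 436.4 g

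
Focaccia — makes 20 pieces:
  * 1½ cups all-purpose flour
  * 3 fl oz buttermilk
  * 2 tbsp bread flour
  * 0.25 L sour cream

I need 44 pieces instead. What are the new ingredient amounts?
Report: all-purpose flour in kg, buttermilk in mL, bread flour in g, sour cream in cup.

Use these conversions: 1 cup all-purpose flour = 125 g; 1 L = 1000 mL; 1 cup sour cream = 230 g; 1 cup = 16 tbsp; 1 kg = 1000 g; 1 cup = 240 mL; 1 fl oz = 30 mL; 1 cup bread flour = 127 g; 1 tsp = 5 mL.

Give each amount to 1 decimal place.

all-purpose flour: 0.4 kg; buttermilk: 198.0 mL; bread flour: 34.9 g; sour cream: 2.3 cup

Scaling factor: 44/20 = 11/5 = 2.2.
all-purpose flour: 1.5 cup × 11/5 × 125 g/cup ÷ 1000 g/kg ≈ 0.4 kg
buttermilk: 3 fl oz × 11/5 × 30 mL/fl oz = 198.0 mL
bread flour: 2 tbsp × 11/5 ÷ 16 tbsp/cup × 127 g/cup ≈ 34.9 g
sour cream: 0.25 L × 11/5 × 1000 mL/L ÷ 240 mL/cup ≈ 2.3 cup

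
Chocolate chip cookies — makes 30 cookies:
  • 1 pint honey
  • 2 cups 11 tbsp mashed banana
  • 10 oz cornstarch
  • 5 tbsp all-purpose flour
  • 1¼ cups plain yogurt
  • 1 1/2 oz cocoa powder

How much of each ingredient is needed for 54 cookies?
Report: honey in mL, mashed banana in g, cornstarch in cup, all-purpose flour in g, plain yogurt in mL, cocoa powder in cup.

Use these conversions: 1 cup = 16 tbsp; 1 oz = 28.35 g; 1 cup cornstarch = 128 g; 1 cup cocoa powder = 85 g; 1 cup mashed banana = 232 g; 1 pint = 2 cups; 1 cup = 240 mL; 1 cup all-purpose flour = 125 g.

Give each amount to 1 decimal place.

honey: 864.0 mL; mashed banana: 1122.3 g; cornstarch: 4.0 cup; all-purpose flour: 70.3 g; plain yogurt: 540.0 mL; cocoa powder: 0.9 cup

Scaling factor: 54/30 = 9/5 = 1.8.
honey: 1 pint × 9/5 × 2 cup/pint × 240 mL/cup = 864.0 mL
mashed banana: (2 cup + 11 tbsp = 2.6875 cup) × 9/5 × 232 g/cup = 1122.3 g
cornstarch: 10 oz × 9/5 × 28.35 g/oz ÷ 128 g/cup ≈ 4.0 cup
all-purpose flour: 5 tbsp × 9/5 ÷ 16 tbsp/cup × 125 g/cup ≈ 70.3 g
plain yogurt: 1.25 cup × 9/5 × 240 mL/cup = 540.0 mL
cocoa powder: 1.5 oz × 9/5 × 28.35 g/oz ÷ 85 g/cup ≈ 0.9 cup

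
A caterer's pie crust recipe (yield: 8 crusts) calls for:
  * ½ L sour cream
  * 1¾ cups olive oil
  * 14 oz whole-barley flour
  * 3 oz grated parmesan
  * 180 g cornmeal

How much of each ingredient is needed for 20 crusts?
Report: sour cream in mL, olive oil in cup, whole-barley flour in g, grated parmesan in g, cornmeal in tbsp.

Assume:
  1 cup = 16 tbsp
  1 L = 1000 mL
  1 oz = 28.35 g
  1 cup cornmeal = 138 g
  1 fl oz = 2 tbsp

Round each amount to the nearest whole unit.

Scaling factor: 20/8 = 5/2 = 2.5.
sour cream: 0.5 L × 5/2 × 1000 mL/L = 1250 mL
olive oil: 1.75 cup × 5/2 ≈ 4 cup
whole-barley flour: 14 oz × 5/2 × 28.35 g/oz ≈ 992 g
grated parmesan: 3 oz × 5/2 × 28.35 g/oz ≈ 213 g
cornmeal: 180 g × 5/2 ÷ 138 g/cup × 16 tbsp/cup ≈ 52 tbsp

sour cream: 1250 mL; olive oil: 4 cup; whole-barley flour: 992 g; grated parmesan: 213 g; cornmeal: 52 tbsp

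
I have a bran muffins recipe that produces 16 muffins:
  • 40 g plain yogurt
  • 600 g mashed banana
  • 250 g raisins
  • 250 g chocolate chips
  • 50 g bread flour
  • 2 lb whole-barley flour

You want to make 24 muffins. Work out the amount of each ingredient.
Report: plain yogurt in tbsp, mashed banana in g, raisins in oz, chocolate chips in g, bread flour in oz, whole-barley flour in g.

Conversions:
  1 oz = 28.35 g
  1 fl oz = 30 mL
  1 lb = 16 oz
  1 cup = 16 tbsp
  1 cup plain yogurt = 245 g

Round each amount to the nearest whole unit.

plain yogurt: 4 tbsp; mashed banana: 900 g; raisins: 13 oz; chocolate chips: 375 g; bread flour: 3 oz; whole-barley flour: 1361 g

Scaling factor: 24/16 = 3/2 = 1.5.
plain yogurt: 40 g × 3/2 ÷ 245 g/cup × 16 tbsp/cup ≈ 4 tbsp
mashed banana: 600 g × 3/2 = 900 g
raisins: 250 g × 3/2 ÷ 28.35 g/oz ≈ 13 oz
chocolate chips: 250 g × 3/2 = 375 g
bread flour: 50 g × 3/2 ÷ 28.35 g/oz ≈ 3 oz
whole-barley flour: 2 lb × 3/2 × 16 oz/lb × 28.35 g/oz ≈ 1361 g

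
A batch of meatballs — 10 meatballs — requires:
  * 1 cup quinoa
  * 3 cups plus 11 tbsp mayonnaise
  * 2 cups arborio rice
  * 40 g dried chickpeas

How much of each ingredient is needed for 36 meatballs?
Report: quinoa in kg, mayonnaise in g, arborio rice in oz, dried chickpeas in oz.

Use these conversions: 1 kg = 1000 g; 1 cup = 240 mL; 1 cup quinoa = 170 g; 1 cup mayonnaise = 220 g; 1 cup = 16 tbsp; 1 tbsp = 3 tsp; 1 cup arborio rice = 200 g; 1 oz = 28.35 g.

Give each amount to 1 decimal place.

quinoa: 0.6 kg; mayonnaise: 2920.5 g; arborio rice: 50.8 oz; dried chickpeas: 5.1 oz

Scaling factor: 36/10 = 18/5 = 3.6.
quinoa: 1 cup × 18/5 × 170 g/cup ÷ 1000 g/kg ≈ 0.6 kg
mayonnaise: (3 cup + 11 tbsp = 3.6875 cup) × 18/5 × 220 g/cup = 2920.5 g
arborio rice: 2 cup × 18/5 × 200 g/cup ÷ 28.35 g/oz ≈ 50.8 oz
dried chickpeas: 40 g × 18/5 ÷ 28.35 g/oz ≈ 5.1 oz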